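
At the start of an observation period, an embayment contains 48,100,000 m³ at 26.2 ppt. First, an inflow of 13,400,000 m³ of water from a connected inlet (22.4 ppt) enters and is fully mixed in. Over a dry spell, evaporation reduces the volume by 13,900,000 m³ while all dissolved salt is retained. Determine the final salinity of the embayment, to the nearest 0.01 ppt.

32.78 ppt

After mixing: salt = 48,100,000×26.2 + 13,400,000×22.4 = 1,560,380,000; volume = 61,500,000 m³
After evaporation: salt unchanged = 1,560,380,000; volume = 61,500,000 − 13,900,000 = 47,600,000 m³
S = 1,560,380,000 / 47,600,000 = 32.7811 ppt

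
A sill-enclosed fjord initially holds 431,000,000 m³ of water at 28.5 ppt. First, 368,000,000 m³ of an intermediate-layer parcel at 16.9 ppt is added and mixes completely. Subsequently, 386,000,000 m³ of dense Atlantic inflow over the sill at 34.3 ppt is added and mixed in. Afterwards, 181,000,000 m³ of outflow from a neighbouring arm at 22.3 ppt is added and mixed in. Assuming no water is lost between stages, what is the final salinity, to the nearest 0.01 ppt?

26.19 ppt

Total salt / total volume:
Initial salt = 431,000,000×28.5 = 12,283,500,000
After stage 1: salt = 12,283,500,000 + 368,000,000×16.9 = 18,502,700,000; volume = 799,000,000 m³; S = 23.157 ppt
After stage 2: salt = 18,502,700,000 + 386,000,000×34.3 = 31,742,500,000; volume = 1,185,000,000 m³; S = 26.787 ppt
After stage 3: salt = 31,742,500,000 + 181,000,000×22.3 = 35,778,800,000; volume = 1,366,000,000 m³
S = 35,778,800,000 / 1,366,000,000 = 26.1924 ppt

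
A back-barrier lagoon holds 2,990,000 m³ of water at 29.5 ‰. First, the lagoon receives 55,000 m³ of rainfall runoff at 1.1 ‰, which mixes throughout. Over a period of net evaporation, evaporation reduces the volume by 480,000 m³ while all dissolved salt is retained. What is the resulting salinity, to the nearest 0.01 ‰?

34.41 ‰

After mixing: salt = 2,990,000×29.5 + 55,000×1.1 = 88,265,500; volume = 3,045,000 m³
After evaporation: salt unchanged = 88,265,500; volume = 3,045,000 − 480,000 = 2,565,000 m³
S = 88,265,500 / 2,565,000 = 34.4115 ‰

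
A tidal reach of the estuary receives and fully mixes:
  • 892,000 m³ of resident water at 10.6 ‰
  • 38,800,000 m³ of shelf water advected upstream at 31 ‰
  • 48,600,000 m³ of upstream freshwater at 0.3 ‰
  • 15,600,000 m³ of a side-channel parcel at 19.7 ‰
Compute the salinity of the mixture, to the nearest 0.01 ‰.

14.77 ‰

Mass of salt is conserved:
salt = 892,000×10.6 + 38,800,000×31 + 48,600,000×0.3 + 15,600,000×19.7 = 9,455,200 + 1,202,800,000 + 14,580,000 + 307,320,000 = 1,534,155,200
volume = 892,000 + 38,800,000 + 48,600,000 + 15,600,000 = 103,892,000 m³
S = 1,534,155,200 / 103,892,000 = 14.7668 ‰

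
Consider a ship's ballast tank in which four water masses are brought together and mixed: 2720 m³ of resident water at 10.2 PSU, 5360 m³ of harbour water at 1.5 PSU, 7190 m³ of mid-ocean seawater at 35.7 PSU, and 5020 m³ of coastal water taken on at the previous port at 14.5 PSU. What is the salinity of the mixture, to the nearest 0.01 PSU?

Conserving salt mass:
salt = 2,720×10.2 + 5,360×1.5 + 7,190×35.7 + 5,020×14.5 = 27,744 + 8,040 + 256,683 + 72,790 = 365,257
volume = 2,720 + 5,360 + 7,190 + 5,020 = 20,290 m³
S = 365,257 / 20,290 = 18.0018 PSU

18.00 PSU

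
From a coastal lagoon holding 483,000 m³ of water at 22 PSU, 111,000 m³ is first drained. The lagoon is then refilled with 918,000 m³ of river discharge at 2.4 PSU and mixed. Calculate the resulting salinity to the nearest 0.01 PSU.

8.05 PSU

Remaining after removal: 372,000 m³ at 22 PSU (salt = 8,184,000)
After addition: salt = 8,184,000 + 918,000×2.4 = 10,387,200; volume = 1,290,000 m³
S = 10,387,200 / 1,290,000 = 8.0521 PSU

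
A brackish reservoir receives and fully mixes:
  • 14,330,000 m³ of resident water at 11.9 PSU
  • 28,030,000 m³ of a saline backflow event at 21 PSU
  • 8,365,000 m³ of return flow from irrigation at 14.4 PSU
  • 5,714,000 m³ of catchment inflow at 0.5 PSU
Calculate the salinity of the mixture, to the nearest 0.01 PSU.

Total salt / total volume:
salt = 14,330,000×11.9 + 28,030,000×21 + 8,365,000×14.4 + 5,714,000×0.5 = 170,527,000 + 588,630,000 + 120,456,000 + 2,857,000 = 882,470,000
volume = 14,330,000 + 28,030,000 + 8,365,000 + 5,714,000 = 56,439,000 m³
S = 882,470,000 / 56,439,000 = 15.6358 PSU

15.64 PSU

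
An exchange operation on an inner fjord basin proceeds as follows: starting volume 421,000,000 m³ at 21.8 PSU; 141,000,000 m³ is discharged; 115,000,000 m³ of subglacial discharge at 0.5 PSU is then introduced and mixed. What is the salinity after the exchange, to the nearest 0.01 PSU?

15.60 PSU

Remaining after removal: 280,000,000 m³ at 21.8 PSU (salt = 6,104,000,000)
After addition: salt = 6,104,000,000 + 115,000,000×0.5 = 6,161,500,000; volume = 395,000,000 m³
S = 6,161,500,000 / 395,000,000 = 15.5987 PSU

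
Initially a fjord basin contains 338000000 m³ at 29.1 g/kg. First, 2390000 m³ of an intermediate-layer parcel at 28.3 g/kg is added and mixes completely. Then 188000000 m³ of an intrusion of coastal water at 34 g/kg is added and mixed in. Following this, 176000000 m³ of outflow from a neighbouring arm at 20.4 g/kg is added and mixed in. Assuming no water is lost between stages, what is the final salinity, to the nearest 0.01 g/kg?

28.23 g/kg

By conservation of dissolved salt,
Initial salt = 338,000,000×29.1 = 9,835,800,000
After stage 1: salt = 9,835,800,000 + 2,390,000×28.3 = 9,903,437,000; volume = 340,390,000 m³; S = 29.094 g/kg
After stage 2: salt = 9,903,437,000 + 188,000,000×34 = 16,295,437,000; volume = 528,390,000 m³; S = 30.84 g/kg
After stage 3: salt = 16,295,437,000 + 176,000,000×20.4 = 19,885,837,000; volume = 704,390,000 m³
S = 19,885,837,000 / 704,390,000 = 28.2313 g/kg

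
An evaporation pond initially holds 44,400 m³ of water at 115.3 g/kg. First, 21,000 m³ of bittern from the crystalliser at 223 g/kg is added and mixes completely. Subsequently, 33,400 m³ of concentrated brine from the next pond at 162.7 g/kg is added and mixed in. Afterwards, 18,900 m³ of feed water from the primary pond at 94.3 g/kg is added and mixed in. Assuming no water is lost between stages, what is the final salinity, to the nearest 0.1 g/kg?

144.6 g/kg

Salt balance:
Initial salt = 44,400×115.3 = 5,119,320
After stage 1: salt = 5,119,320 + 21,000×223 = 9,802,320; volume = 65,400 m³; S = 149.883 g/kg
After stage 2: salt = 9,802,320 + 33,400×162.7 = 15,236,500; volume = 98,800 m³; S = 154.216 g/kg
After stage 3: salt = 15,236,500 + 18,900×94.3 = 17,018,770; volume = 117,700 m³
S = 17,018,770 / 117,700 = 144.5945 g/kg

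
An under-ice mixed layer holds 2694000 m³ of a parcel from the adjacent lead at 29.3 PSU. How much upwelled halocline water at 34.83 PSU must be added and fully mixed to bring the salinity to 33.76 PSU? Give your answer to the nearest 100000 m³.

11200000 m³

Salt balance: 2,694,000×29.3 + V×34.83 = (2,694,000+V)×33.76
78,934,200 + 34.83V = 90,949,440 + 33.76V
12,015,240 = 1.07V
V = 11,229,196.26 m³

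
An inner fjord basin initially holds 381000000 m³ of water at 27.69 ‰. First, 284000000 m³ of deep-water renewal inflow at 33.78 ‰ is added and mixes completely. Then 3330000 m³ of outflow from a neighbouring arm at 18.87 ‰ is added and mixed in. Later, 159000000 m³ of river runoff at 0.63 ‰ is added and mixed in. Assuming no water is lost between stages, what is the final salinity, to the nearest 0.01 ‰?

24.54 ‰

Weighted by volume,
Initial salt = 381,000,000×27.69 = 10,549,890,000
After stage 1: salt = 10,549,890,000 + 284,000,000×33.78 = 20,143,410,000; volume = 665,000,000 m³; S = 30.291 ‰
After stage 2: salt = 20,143,410,000 + 3,330,000×18.87 = 20,206,247,100; volume = 668,330,000 m³; S = 30.234 ‰
After stage 3: salt = 20,206,247,100 + 159,000,000×0.63 = 20,306,417,100; volume = 827,330,000 m³
S = 20,306,417,100 / 827,330,000 = 24.5445 ‰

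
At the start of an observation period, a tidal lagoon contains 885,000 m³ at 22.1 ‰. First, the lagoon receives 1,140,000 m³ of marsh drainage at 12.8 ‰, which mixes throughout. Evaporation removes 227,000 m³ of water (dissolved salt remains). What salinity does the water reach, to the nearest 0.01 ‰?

18.99 ‰

After mixing: salt = 885,000×22.1 + 1,140,000×12.8 = 34,150,500; volume = 2,025,000 m³
After evaporation: salt unchanged = 34,150,500; volume = 2,025,000 − 227,000 = 1,798,000 m³
S = 34,150,500 / 1,798,000 = 18.9936 ‰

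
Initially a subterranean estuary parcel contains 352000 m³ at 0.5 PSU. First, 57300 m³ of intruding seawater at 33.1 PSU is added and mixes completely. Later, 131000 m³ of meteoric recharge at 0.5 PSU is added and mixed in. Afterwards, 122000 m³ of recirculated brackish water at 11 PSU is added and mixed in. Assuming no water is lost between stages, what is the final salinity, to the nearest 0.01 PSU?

5.25 PSU

Weighted by volume,
Initial salt = 352,000×0.5 = 176,000
After stage 1: salt = 176,000 + 57,300×33.1 = 2,072,630; volume = 409,300 m³; S = 5.064 PSU
After stage 2: salt = 2,072,630 + 131,000×0.5 = 2,138,130; volume = 540,300 m³; S = 3.957 PSU
After stage 3: salt = 2,138,130 + 122,000×11 = 3,480,130; volume = 662,300 m³
S = 3,480,130 / 662,300 = 5.2546 PSU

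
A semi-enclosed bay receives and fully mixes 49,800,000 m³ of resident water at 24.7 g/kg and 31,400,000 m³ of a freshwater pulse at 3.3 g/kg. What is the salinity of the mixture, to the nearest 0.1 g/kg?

16.4 g/kg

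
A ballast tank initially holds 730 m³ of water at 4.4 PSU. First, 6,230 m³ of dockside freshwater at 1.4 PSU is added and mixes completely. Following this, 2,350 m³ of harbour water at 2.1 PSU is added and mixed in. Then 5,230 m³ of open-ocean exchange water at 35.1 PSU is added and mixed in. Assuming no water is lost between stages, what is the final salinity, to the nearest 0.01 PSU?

13.79 PSU

Weighted by volume,
Initial salt = 730×4.4 = 3,212
After stage 1: salt = 3,212 + 6,230×1.4 = 11,934; volume = 6,960 m³; S = 1.715 PSU
After stage 2: salt = 11,934 + 2,350×2.1 = 16,869; volume = 9,310 m³; S = 1.812 PSU
After stage 3: salt = 16,869 + 5,230×35.1 = 200,442; volume = 14,540 m³
S = 200,442 / 14,540 = 13.7856 PSU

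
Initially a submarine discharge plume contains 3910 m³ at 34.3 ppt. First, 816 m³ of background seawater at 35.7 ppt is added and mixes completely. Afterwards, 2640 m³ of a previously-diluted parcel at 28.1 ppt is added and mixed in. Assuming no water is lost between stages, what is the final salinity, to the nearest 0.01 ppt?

Salt balance:
Initial salt = 3,910×34.3 = 134,113
After stage 1: salt = 134,113 + 816×35.7 = 163,244.2; volume = 4,726 m³; S = 34.542 ppt
After stage 2: salt = 163,244.2 + 2,640×28.1 = 237,428.2; volume = 7,366 m³
S = 237,428.2 / 7,366 = 32.233 ppt

32.23 ppt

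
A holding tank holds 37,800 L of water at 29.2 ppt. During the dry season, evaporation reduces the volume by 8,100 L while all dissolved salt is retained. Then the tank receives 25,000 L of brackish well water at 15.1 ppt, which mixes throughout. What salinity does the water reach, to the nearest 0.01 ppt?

After evaporation: salt = 37,800×29.2 = 1,103,760; volume = 37,800 − 8,100 = 29,700 L
After mixing: salt = 1,103,760 + 25,000×15.1 = 1,481,260; volume = 29,700 + 25,000 = 54,700 L
S = 1,481,260 / 54,700 = 27.0797 ppt

27.08 ppt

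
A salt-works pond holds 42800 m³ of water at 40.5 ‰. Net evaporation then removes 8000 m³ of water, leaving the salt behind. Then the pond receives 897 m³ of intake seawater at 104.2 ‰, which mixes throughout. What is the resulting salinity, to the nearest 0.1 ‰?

51.2 ‰

After evaporation: salt = 42,800×40.5 = 1,733,400; volume = 42,800 − 8,000 = 34,800 m³
After mixing: salt = 1,733,400 + 897×104.2 = 1,826,867.4; volume = 34,800 + 897 = 35,697 m³
S = 1,826,867.4 / 35,697 = 51.1771 ‰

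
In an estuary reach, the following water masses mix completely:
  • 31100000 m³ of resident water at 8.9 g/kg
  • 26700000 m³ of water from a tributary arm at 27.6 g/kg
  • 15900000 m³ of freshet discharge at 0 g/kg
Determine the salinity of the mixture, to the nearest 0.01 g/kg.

By conservation of dissolved salt,
salt = 31,100,000×8.9 + 26,700,000×27.6 + 15,900,000×0 = 276,790,000 + 736,920,000 + 0 = 1,013,710,000
volume = 31,100,000 + 26,700,000 + 15,900,000 = 73,700,000 m³
S = 1,013,710,000 / 73,700,000 = 13.7545 g/kg

13.75 g/kg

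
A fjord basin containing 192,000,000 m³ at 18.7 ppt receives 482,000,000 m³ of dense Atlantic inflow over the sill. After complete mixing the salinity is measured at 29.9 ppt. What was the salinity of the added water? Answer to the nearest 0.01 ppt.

Salt balance: 192,000,000×18.7 + 482,000,000×S = 674,000,000×29.9
3,590,400,000 + 482,000,000·S = 20,152,600,000
S = (20,152,600,000 − 3,590,400,000) / 482,000,000 = 34.3614 ppt

34.36 ppt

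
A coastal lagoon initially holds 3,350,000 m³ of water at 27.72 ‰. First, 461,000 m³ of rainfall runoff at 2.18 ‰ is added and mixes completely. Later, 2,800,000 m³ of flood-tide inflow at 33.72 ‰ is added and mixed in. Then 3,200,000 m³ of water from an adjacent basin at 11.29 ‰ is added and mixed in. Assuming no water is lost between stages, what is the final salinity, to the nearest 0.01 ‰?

By conservation of dissolved salt,
Initial salt = 3,350,000×27.72 = 92,862,000
After stage 1: salt = 92,862,000 + 461,000×2.18 = 93,866,980; volume = 3,811,000 m³; S = 24.631 ‰
After stage 2: salt = 93,866,980 + 2,800,000×33.72 = 188,282,980; volume = 6,611,000 m³; S = 28.48 ‰
After stage 3: salt = 188,282,980 + 3,200,000×11.29 = 224,410,980; volume = 9,811,000 m³
S = 224,410,980 / 9,811,000 = 22.8734 ‰

22.87 ‰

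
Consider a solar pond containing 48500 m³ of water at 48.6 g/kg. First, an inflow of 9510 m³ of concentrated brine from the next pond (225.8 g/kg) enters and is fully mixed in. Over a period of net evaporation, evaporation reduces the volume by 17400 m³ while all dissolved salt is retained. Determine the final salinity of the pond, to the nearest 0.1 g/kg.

After mixing: salt = 48,500×48.6 + 9,510×225.8 = 4,504,458; volume = 58,010 m³
After evaporation: salt unchanged = 4,504,458; volume = 58,010 − 17,400 = 40,610 m³
S = 4,504,458 / 40,610 = 110.9199 g/kg

110.9 g/kg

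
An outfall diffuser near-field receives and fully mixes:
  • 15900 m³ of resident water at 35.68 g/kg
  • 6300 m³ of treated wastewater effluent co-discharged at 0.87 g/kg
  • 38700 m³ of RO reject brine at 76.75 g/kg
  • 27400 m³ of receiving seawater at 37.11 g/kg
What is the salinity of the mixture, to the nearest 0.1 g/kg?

Salt balance:
salt = 15,900×35.68 + 6,300×0.87 + 38,700×76.75 + 27,400×37.11 = 567,312 + 5,481 + 2,970,225 + 1,016,814 = 4,559,832
volume = 15,900 + 6,300 + 38,700 + 27,400 = 88,300 m³
S = 4,559,832 / 88,300 = 51.64 g/kg

51.6 g/kg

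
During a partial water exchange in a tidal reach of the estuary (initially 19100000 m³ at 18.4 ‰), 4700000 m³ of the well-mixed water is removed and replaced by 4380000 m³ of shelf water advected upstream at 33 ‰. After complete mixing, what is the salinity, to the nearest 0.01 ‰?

21.81 ‰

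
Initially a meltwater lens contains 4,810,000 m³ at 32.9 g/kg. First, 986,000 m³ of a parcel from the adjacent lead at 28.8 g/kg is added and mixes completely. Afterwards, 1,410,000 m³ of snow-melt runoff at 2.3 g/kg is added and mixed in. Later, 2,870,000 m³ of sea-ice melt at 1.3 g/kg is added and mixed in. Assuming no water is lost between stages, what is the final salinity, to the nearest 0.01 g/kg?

19.22 g/kg

Total salt / total volume:
Initial salt = 4,810,000×32.9 = 158,249,000
After stage 1: salt = 158,249,000 + 986,000×28.8 = 186,645,800; volume = 5,796,000 m³; S = 32.203 g/kg
After stage 2: salt = 186,645,800 + 1,410,000×2.3 = 189,888,800; volume = 7,206,000 m³; S = 26.351 g/kg
After stage 3: salt = 189,888,800 + 2,870,000×1.3 = 193,619,800; volume = 10,076,000 m³
S = 193,619,800 / 10,076,000 = 19.2159 g/kg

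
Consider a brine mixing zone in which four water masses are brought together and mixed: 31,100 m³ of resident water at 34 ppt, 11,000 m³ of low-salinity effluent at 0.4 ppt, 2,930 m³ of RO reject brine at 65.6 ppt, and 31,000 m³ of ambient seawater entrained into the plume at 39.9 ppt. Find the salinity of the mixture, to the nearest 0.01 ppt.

Weighted by volume,
salt = 31,100×34 + 11,000×0.4 + 2,930×65.6 + 31,000×39.9 = 1,057,400 + 4,400 + 192,208 + 1,236,900 = 2,490,908
volume = 31,100 + 11,000 + 2,930 + 31,000 = 76,030 m³
S = 2,490,908 / 76,030 = 32.7622 ppt

32.76 ppt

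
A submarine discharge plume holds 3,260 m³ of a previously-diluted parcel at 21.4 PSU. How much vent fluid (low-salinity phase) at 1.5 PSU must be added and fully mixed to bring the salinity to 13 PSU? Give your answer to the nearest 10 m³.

Salt balance: 3,260×21.4 + V×1.5 = (3,260+V)×13
69,764 + 1.5V = 42,380 + 13V
27,384 = 11.5V
V = 2,381.22 m³

2380 m³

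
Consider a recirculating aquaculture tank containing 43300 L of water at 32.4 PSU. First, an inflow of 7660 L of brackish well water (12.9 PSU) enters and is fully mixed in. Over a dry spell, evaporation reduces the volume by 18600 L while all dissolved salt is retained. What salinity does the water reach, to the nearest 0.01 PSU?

46.41 PSU

After mixing: salt = 43,300×32.4 + 7,660×12.9 = 1,501,734; volume = 50,960 L
After evaporation: salt unchanged = 1,501,734; volume = 50,960 − 18,600 = 32,360 L
S = 1,501,734 / 32,360 = 46.4071 PSU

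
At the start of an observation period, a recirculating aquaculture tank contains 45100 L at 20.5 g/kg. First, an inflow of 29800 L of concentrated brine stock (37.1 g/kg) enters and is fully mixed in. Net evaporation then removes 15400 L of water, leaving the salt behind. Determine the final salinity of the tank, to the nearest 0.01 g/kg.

After mixing: salt = 45,100×20.5 + 29,800×37.1 = 2,030,130; volume = 74,900 L
After evaporation: salt unchanged = 2,030,130; volume = 74,900 − 15,400 = 59,500 L
S = 2,030,130 / 59,500 = 34.1198 g/kg

34.12 g/kg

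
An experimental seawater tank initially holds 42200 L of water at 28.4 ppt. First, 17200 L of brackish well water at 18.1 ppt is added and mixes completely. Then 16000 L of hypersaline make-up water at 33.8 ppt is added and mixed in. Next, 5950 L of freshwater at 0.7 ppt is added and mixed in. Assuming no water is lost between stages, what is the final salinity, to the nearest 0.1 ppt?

Total salt / total volume:
Initial salt = 42,200×28.4 = 1,198,480
After stage 1: salt = 1,198,480 + 17,200×18.1 = 1,509,800; volume = 59,400 L; S = 25.418 ppt
After stage 2: salt = 1,509,800 + 16,000×33.8 = 2,050,600; volume = 75,400 L; S = 27.196 ppt
After stage 3: salt = 2,050,600 + 5,950×0.7 = 2,054,765; volume = 81,350 L
S = 2,054,765 / 81,350 = 25.2583 ppt

25.3 ppt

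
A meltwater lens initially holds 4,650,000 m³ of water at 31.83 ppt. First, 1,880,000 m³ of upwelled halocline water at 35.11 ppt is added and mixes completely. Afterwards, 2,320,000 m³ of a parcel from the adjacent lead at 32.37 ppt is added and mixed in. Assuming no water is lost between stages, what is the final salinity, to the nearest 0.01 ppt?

Weighted by volume,
Initial salt = 4,650,000×31.83 = 148,009,500
After stage 1: salt = 148,009,500 + 1,880,000×35.11 = 214,016,300; volume = 6,530,000 m³; S = 32.774 ppt
After stage 2: salt = 214,016,300 + 2,320,000×32.37 = 289,114,700; volume = 8,850,000 m³
S = 289,114,700 / 8,850,000 = 32.6683 ppt

32.67 ppt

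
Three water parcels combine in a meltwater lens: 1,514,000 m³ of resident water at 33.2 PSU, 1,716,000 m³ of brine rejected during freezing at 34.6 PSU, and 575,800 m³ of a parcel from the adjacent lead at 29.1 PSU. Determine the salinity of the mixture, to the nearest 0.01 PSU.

Weighted by volume,
salt = 1,514,000×33.2 + 1,716,000×34.6 + 575,800×29.1 = 50,264,800 + 59,373,600 + 16,755,780 = 126,394,180
volume = 1,514,000 + 1,716,000 + 575,800 = 3,805,800 m³
S = 126,394,180 / 3,805,800 = 33.2109 PSU

33.21 PSU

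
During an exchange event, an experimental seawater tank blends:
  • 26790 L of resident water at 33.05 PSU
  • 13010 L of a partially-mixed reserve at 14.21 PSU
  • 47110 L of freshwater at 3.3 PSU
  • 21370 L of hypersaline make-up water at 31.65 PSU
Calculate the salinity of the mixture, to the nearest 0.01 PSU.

17.57 PSU

Salt balance:
salt = 26,790×33.05 + 13,010×14.21 + 47,110×3.3 + 21,370×31.65 = 885,409.5 + 184,872.1 + 155,463 + 676,360.5 = 1,902,105.1
volume = 26,790 + 13,010 + 47,110 + 21,370 = 108,280 L
S = 1,902,105.1 / 108,280 = 17.5665 PSU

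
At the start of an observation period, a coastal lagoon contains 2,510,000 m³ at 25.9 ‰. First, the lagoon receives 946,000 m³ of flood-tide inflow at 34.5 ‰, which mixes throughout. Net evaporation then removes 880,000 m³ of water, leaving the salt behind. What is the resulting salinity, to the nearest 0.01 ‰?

37.91 ‰

After mixing: salt = 2,510,000×25.9 + 946,000×34.5 = 97,646,000; volume = 3,456,000 m³
After evaporation: salt unchanged = 97,646,000; volume = 3,456,000 − 880,000 = 2,576,000 m³
S = 97,646,000 / 2,576,000 = 37.9061 ‰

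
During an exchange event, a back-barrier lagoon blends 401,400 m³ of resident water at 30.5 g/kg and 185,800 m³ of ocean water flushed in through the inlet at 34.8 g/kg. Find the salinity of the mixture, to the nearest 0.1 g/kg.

Mass of salt is conserved:
salt = 401,400×30.5 + 185,800×34.8 = 12,242,700 + 6,465,840 = 18,708,540
volume = 401,400 + 185,800 = 587,200 m³
S = 18,708,540 / 587,200 = 31.861 g/kg

31.9 g/kg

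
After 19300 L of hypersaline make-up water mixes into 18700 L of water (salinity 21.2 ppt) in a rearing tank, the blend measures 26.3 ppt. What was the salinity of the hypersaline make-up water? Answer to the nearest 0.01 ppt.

31.24 ppt

Salt balance: 18,700×21.2 + 19,300×S = 38,000×26.3
396,440 + 19,300·S = 999,400
S = (999,400 − 396,440) / 19,300 = 31.2415 ppt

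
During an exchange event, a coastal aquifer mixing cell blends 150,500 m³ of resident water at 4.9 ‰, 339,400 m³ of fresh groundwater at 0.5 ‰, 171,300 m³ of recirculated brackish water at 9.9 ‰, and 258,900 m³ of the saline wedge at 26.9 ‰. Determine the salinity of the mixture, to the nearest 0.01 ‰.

10.40 ‰

By conservation of dissolved salt,
salt = 150,500×4.9 + 339,400×0.5 + 171,300×9.9 + 258,900×26.9 = 737,450 + 169,700 + 1,695,870 + 6,964,410 = 9,567,430
volume = 150,500 + 339,400 + 171,300 + 258,900 = 920,100 m³
S = 9,567,430 / 920,100 = 10.3983 ‰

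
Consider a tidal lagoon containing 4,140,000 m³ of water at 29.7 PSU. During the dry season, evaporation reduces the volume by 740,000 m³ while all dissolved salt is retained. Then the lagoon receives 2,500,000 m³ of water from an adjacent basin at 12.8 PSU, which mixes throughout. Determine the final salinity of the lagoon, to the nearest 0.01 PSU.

26.26 PSU

After evaporation: salt = 4,140,000×29.7 = 122,958,000; volume = 4,140,000 − 740,000 = 3,400,000 m³
After mixing: salt = 122,958,000 + 2,500,000×12.8 = 154,958,000; volume = 3,400,000 + 2,500,000 = 5,900,000 m³
S = 154,958,000 / 5,900,000 = 26.2641 PSU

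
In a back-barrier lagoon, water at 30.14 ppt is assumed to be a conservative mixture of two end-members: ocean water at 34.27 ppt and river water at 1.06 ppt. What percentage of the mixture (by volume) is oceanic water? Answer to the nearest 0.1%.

Let g be the oceanic fraction. Salt balance per unit volume:
g×34.27 + (1−g)×1.06 = 30.14
g = (30.14 − 1.06) / (34.27 − 1.06) = 29.08/33.21 = 0.8756

87.6%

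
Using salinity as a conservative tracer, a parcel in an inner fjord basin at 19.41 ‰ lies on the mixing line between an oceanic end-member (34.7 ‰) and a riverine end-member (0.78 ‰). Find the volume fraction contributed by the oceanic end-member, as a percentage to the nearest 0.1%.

Let g be the oceanic fraction. Salt balance per unit volume:
g×34.7 + (1−g)×0.78 = 19.41
g = (19.41 − 0.78) / (34.7 − 0.78) = 18.63/33.92 = 0.5492

54.9%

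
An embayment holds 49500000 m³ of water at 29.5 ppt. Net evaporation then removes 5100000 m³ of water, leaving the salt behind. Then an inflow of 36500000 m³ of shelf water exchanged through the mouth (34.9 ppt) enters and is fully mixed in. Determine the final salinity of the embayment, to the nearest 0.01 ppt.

33.80 ppt

After evaporation: salt = 49,500,000×29.5 = 1,460,250,000; volume = 49,500,000 − 5,100,000 = 44,400,000 m³
After mixing: salt = 1,460,250,000 + 36,500,000×34.9 = 2,734,100,000; volume = 44,400,000 + 36,500,000 = 80,900,000 m³
S = 2,734,100,000 / 80,900,000 = 33.796 ppt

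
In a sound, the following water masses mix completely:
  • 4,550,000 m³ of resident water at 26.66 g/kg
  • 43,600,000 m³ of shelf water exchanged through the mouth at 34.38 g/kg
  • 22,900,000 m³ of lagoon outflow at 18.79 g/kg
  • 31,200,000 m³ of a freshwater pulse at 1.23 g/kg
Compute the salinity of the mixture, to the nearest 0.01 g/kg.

Conserving salt mass:
salt = 4,550,000×26.66 + 43,600,000×34.38 + 22,900,000×18.79 + 31,200,000×1.23 = 121,303,000 + 1,498,968,000 + 430,291,000 + 38,376,000 = 2,088,938,000
volume = 4,550,000 + 43,600,000 + 22,900,000 + 31,200,000 = 102,250,000 m³
S = 2,088,938,000 / 102,250,000 = 20.4297 g/kg

20.43 g/kg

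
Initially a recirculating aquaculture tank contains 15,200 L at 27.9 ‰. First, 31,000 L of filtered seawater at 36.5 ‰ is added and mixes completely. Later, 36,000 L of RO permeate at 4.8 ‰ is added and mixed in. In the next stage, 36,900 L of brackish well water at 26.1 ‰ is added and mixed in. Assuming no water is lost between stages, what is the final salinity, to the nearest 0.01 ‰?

Conserving salt mass:
Initial salt = 15,200×27.9 = 424,080
After stage 1: salt = 424,080 + 31,000×36.5 = 1,555,580; volume = 46,200 L; S = 33.671 ‰
After stage 2: salt = 1,555,580 + 36,000×4.8 = 1,728,380; volume = 82,200 L; S = 21.027 ‰
After stage 3: salt = 1,728,380 + 36,900×26.1 = 2,691,470; volume = 119,100 L
S = 2,691,470 / 119,100 = 22.5984 ‰

22.60 ‰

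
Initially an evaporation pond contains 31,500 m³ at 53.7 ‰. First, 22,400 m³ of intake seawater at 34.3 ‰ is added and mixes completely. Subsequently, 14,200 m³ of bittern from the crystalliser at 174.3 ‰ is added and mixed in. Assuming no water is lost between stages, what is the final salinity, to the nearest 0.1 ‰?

Total salt / total volume:
Initial salt = 31,500×53.7 = 1,691,550
After stage 1: salt = 1,691,550 + 22,400×34.3 = 2,459,870; volume = 53,900 m³; S = 45.638 ‰
After stage 2: salt = 2,459,870 + 14,200×174.3 = 4,934,930; volume = 68,100 m³
S = 4,934,930 / 68,100 = 72.4659 ‰

72.5 ‰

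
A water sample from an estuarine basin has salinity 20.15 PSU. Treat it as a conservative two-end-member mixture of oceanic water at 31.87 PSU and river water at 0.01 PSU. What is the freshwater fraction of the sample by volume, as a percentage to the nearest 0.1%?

Let f be the freshwater fraction. Salt balance per unit volume:
f×0.01 + (1−f)×31.87 = 20.15
f = (31.87 − 20.15) / (31.87 − 0.01) = 11.72/31.86 = 0.3679

36.8%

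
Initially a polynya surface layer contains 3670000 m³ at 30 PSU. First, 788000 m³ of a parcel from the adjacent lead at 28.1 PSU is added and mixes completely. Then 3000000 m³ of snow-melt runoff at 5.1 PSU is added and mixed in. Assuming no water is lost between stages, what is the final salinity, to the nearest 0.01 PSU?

19.78 PSU

Mass of salt is conserved:
Initial salt = 3,670,000×30 = 110,100,000
After stage 1: salt = 110,100,000 + 788,000×28.1 = 132,242,800; volume = 4,458,000 m³; S = 29.664 PSU
After stage 2: salt = 132,242,800 + 3,000,000×5.1 = 147,542,800; volume = 7,458,000 m³
S = 147,542,800 / 7,458,000 = 19.7832 PSU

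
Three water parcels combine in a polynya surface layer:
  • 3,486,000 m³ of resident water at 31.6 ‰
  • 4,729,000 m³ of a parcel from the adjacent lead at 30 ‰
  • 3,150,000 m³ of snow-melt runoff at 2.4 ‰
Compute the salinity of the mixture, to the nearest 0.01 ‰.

22.84 ‰

Conserving salt mass:
salt = 3,486,000×31.6 + 4,729,000×30 + 3,150,000×2.4 = 110,157,600 + 141,870,000 + 7,560,000 = 259,587,600
volume = 3,486,000 + 4,729,000 + 3,150,000 = 11,365,000 m³
S = 259,587,600 / 11,365,000 = 22.841 ‰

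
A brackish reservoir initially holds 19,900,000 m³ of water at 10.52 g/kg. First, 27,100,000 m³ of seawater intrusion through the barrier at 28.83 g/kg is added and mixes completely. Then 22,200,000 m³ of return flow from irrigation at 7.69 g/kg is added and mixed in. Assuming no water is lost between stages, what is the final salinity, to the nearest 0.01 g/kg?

Mass of salt is conserved:
Initial salt = 19,900,000×10.52 = 209,348,000
After stage 1: salt = 209,348,000 + 27,100,000×28.83 = 990,641,000; volume = 47,000,000 m³; S = 21.077 g/kg
After stage 2: salt = 990,641,000 + 22,200,000×7.69 = 1,161,359,000; volume = 69,200,000 m³
S = 1,161,359,000 / 69,200,000 = 16.7826 g/kg

16.78 g/kg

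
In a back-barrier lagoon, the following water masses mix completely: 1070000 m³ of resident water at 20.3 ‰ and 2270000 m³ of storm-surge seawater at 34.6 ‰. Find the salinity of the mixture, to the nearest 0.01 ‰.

Conserving salt mass:
salt = 1,070,000×20.3 + 2,270,000×34.6 = 21,721,000 + 78,542,000 = 100,263,000
volume = 1,070,000 + 2,270,000 = 3,340,000 m³
S = 100,263,000 / 3,340,000 = 30.0189 ‰

30.02 ‰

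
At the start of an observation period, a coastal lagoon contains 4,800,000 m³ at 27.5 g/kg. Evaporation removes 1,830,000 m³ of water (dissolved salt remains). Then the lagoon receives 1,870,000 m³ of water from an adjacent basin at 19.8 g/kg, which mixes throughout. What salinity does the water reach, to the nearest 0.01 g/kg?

After evaporation: salt = 4,800,000×27.5 = 132,000,000; volume = 4,800,000 − 1,830,000 = 2,970,000 m³
After mixing: salt = 132,000,000 + 1,870,000×19.8 = 169,026,000; volume = 2,970,000 + 1,870,000 = 4,840,000 m³
S = 169,026,000 / 4,840,000 = 34.9227 g/kg

34.92 g/kg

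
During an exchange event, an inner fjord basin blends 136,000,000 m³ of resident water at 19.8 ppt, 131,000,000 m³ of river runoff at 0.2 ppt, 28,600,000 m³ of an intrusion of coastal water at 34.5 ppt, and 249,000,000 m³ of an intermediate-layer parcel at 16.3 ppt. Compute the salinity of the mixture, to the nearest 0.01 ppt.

Total salt / total volume:
salt = 136,000,000×19.8 + 131,000,000×0.2 + 28,600,000×34.5 + 249,000,000×16.3 = 2,692,800,000 + 26,200,000 + 986,700,000 + 4,058,700,000 = 7,764,400,000
volume = 136,000,000 + 131,000,000 + 28,600,000 + 249,000,000 = 544,600,000 m³
S = 7,764,400,000 / 544,600,000 = 14.2571 ppt

14.26 ppt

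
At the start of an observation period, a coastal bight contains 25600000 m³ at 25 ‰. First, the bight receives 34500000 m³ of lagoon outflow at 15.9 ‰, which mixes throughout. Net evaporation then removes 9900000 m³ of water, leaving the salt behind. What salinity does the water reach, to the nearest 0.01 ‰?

After mixing: salt = 25,600,000×25 + 34,500,000×15.9 = 1,188,550,000; volume = 60,100,000 m³
After evaporation: salt unchanged = 1,188,550,000; volume = 60,100,000 − 9,900,000 = 50,200,000 m³
S = 1,188,550,000 / 50,200,000 = 23.6763 ‰

23.68 ‰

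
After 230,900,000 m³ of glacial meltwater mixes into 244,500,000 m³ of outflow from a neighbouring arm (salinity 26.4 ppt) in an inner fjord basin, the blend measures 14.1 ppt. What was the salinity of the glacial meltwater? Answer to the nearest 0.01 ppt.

Salt balance: 244,500,000×26.4 + 230,900,000×S = 475,400,000×14.1
6,454,800,000 + 230,900,000·S = 6,703,140,000
S = (6,703,140,000 − 6,454,800,000) / 230,900,000 = 1.0755 ppt

1.08 ppt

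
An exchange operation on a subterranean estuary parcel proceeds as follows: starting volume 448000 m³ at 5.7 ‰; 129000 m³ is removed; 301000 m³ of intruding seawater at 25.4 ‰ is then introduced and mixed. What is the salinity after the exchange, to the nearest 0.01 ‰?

Remaining after removal: 319,000 m³ at 5.7 ‰ (salt = 1,818,300)
After addition: salt = 1,818,300 + 301,000×25.4 = 9,463,700; volume = 620,000 m³
S = 9,463,700 / 620,000 = 15.264 ‰

15.26 ‰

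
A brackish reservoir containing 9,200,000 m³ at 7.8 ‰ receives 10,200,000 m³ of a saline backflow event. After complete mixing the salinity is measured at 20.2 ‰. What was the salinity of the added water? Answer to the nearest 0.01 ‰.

Salt balance: 9,200,000×7.8 + 10,200,000×S = 19,400,000×20.2
71,760,000 + 10,200,000·S = 391,880,000
S = (391,880,000 − 71,760,000) / 10,200,000 = 31.3843 ‰

31.38 ‰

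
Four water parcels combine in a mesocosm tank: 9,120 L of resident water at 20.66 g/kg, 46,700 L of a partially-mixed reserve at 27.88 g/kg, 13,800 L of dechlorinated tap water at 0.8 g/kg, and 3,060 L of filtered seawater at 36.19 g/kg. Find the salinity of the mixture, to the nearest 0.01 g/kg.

22.18 g/kg

Mass of salt is conserved:
salt = 9,120×20.66 + 46,700×27.88 + 13,800×0.8 + 3,060×36.19 = 188,419.2 + 1,301,996 + 11,040 + 110,741.4 = 1,612,196.6
volume = 9,120 + 46,700 + 13,800 + 3,060 = 72,680 L
S = 1,612,196.6 / 72,680 = 22.1821 g/kg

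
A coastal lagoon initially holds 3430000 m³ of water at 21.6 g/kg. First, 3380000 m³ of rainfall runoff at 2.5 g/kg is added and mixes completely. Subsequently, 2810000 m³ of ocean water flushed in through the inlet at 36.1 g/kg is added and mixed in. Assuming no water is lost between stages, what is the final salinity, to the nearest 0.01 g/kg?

19.12 g/kg

Weighted by volume,
Initial salt = 3,430,000×21.6 = 74,088,000
After stage 1: salt = 74,088,000 + 3,380,000×2.5 = 82,538,000; volume = 6,810,000 m³; S = 12.12 g/kg
After stage 2: salt = 82,538,000 + 2,810,000×36.1 = 183,979,000; volume = 9,620,000 m³
S = 183,979,000 / 9,620,000 = 19.1246 g/kg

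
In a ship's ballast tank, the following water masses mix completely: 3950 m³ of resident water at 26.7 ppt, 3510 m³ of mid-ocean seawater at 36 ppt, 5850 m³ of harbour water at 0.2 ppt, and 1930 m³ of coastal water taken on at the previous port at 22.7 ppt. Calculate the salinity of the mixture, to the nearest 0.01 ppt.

Mass of salt is conserved:
salt = 3,950×26.7 + 3,510×36 + 5,850×0.2 + 1,930×22.7 = 105,465 + 126,360 + 1,170 + 43,811 = 276,806
volume = 3,950 + 3,510 + 5,850 + 1,930 = 15,240 m³
S = 276,806 / 15,240 = 18.1631 ppt

18.16 ppt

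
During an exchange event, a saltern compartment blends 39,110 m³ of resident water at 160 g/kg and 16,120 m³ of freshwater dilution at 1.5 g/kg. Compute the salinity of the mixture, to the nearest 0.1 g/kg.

113.7 g/kg

Weighted by volume,
salt = 39,110×160 + 16,120×1.5 = 6,257,600 + 24,180 = 6,281,780
volume = 39,110 + 16,120 = 55,230 m³
S = 6,281,780 / 55,230 = 113.739 g/kg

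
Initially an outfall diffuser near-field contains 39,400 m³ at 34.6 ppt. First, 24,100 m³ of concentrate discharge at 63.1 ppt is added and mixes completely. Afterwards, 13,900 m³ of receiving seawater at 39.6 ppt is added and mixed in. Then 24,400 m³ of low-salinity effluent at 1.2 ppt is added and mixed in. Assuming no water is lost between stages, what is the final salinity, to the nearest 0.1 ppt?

34.0 ppt

Conserving salt mass:
Initial salt = 39,400×34.6 = 1,363,240
After stage 1: salt = 1,363,240 + 24,100×63.1 = 2,883,950; volume = 63,500 m³; S = 45.417 ppt
After stage 2: salt = 2,883,950 + 13,900×39.6 = 3,434,390; volume = 77,400 m³; S = 44.372 ppt
After stage 3: salt = 3,434,390 + 24,400×1.2 = 3,463,670; volume = 101,800 m³
S = 3,463,670 / 101,800 = 34.0243 ppt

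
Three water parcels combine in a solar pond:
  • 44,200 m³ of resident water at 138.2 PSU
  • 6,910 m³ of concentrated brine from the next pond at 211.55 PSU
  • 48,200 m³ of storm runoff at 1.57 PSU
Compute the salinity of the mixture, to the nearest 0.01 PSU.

Salt balance:
salt = 44,200×138.2 + 6,910×211.55 + 48,200×1.57 = 6,108,440 + 1,461,810.5 + 75,674 = 7,645,924.5
volume = 44,200 + 6,910 + 48,200 = 99,310 m³
S = 7,645,924.5 / 99,310 = 76.9905 PSU

76.99 PSU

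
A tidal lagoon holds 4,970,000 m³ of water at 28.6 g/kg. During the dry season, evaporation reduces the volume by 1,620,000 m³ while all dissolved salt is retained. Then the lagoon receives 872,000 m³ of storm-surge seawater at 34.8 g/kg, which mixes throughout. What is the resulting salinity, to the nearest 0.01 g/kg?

40.85 g/kg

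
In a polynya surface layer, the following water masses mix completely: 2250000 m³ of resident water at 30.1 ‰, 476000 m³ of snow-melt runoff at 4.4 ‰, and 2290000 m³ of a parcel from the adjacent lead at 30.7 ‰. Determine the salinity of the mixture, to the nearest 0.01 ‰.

Total salt / total volume:
salt = 2,250,000×30.1 + 476,000×4.4 + 2,290,000×30.7 = 67,725,000 + 2,094,400 + 70,303,000 = 140,122,400
volume = 2,250,000 + 476,000 + 2,290,000 = 5,016,000 m³
S = 140,122,400 / 5,016,000 = 27.9351 ‰

27.94 ‰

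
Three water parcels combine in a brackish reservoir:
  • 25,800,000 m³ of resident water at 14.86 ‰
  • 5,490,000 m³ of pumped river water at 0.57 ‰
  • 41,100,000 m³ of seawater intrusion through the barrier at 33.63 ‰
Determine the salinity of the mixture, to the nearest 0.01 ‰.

Weighted by volume,
salt = 25,800,000×14.86 + 5,490,000×0.57 + 41,100,000×33.63 = 383,388,000 + 3,129,300 + 1,382,193,000 = 1,768,710,300
volume = 25,800,000 + 5,490,000 + 41,100,000 = 72,390,000 m³
S = 1,768,710,300 / 72,390,000 = 24.4331 ‰

24.43 ‰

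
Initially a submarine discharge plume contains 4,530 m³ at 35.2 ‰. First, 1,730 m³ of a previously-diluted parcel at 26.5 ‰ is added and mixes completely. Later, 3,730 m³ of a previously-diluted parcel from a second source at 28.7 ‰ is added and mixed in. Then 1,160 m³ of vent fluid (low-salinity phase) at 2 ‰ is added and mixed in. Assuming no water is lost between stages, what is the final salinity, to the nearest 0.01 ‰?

Mass of salt is conserved:
Initial salt = 4,530×35.2 = 159,456
After stage 1: salt = 159,456 + 1,730×26.5 = 205,301; volume = 6,260 m³; S = 32.796 ‰
After stage 2: salt = 205,301 + 3,730×28.7 = 312,352; volume = 9,990 m³; S = 31.266 ‰
After stage 3: salt = 312,352 + 1,160×2 = 314,672; volume = 11,150 m³
S = 314,672 / 11,150 = 28.2217 ‰

28.22 ‰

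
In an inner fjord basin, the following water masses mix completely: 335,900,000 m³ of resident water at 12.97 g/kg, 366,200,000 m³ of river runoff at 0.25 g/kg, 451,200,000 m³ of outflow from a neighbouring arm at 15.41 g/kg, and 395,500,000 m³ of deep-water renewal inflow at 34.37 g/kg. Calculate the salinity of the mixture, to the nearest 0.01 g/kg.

By conservation of dissolved salt,
salt = 335,900,000×12.97 + 366,200,000×0.25 + 451,200,000×15.41 + 395,500,000×34.37 = 4,356,623,000 + 91,550,000 + 6,952,992,000 + 13,593,335,000 = 24,994,500,000
volume = 335,900,000 + 366,200,000 + 451,200,000 + 395,500,000 = 1,548,800,000 m³
S = 24,994,500,000 / 1,548,800,000 = 16.138 g/kg

16.14 g/kg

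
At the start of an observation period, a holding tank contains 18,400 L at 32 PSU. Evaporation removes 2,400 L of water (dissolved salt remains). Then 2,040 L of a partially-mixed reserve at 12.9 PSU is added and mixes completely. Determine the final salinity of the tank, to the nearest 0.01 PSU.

34.10 PSU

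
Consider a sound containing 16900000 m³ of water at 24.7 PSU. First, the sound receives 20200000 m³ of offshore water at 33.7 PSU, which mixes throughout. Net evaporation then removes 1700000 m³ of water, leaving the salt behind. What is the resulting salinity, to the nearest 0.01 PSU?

After mixing: salt = 16,900,000×24.7 + 20,200,000×33.7 = 1,098,170,000; volume = 37,100,000 m³
After evaporation: salt unchanged = 1,098,170,000; volume = 37,100,000 − 1,700,000 = 35,400,000 m³
S = 1,098,170,000 / 35,400,000 = 31.0218 PSU

31.02 PSU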